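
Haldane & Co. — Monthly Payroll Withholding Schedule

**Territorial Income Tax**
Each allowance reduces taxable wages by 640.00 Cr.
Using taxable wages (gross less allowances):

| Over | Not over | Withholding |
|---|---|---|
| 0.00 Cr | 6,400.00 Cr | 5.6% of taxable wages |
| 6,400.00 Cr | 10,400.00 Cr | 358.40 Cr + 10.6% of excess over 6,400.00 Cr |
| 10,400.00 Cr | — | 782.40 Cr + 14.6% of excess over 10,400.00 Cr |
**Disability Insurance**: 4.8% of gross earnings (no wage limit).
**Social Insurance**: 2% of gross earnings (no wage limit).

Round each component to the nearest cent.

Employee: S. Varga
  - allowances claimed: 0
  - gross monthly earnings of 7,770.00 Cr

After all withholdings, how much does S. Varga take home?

Territorial Income Tax: taxable = 7,770.00 Cr
  358.40 Cr + 10.6% × (7,770.00 Cr − 6,400.00 Cr) = 358.40 Cr + 10.6% × 1,370.00 Cr = 503.62 Cr
Disability Insurance: 4.8% × 7,770.00 Cr = 372.96 Cr
Social Insurance: 2% × 7,770.00 Cr = 155.40 Cr
Total withheld: 503.62 Cr + 372.96 Cr + 155.40 Cr = 1,031.98 Cr
Net pay: 7,770.00 Cr − 1,031.98 Cr = 6,738.02 Cr

6,738.02 Cr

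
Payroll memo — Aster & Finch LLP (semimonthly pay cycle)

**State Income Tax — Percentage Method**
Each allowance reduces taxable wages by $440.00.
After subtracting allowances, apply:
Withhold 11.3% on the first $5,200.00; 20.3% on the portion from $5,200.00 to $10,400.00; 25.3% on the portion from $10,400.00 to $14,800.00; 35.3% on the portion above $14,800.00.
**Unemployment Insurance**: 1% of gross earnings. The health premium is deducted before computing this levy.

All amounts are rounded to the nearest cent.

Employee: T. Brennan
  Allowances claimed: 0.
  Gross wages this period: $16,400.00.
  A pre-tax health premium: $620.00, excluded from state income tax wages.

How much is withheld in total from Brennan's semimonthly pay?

State Income Tax: taxable = $16,400.00 − $620.00 = $15,780.00
  $2,756.40 + 35.3% × ($15,780.00 − $14,800.00) = $2,756.40 + 35.3% × $980.00 = $3,102.34
Unemployment Insurance: 1% × $15,780.00 = $157.80
Total: $3,102.34 + $157.80 = $3,260.14

$3,260.14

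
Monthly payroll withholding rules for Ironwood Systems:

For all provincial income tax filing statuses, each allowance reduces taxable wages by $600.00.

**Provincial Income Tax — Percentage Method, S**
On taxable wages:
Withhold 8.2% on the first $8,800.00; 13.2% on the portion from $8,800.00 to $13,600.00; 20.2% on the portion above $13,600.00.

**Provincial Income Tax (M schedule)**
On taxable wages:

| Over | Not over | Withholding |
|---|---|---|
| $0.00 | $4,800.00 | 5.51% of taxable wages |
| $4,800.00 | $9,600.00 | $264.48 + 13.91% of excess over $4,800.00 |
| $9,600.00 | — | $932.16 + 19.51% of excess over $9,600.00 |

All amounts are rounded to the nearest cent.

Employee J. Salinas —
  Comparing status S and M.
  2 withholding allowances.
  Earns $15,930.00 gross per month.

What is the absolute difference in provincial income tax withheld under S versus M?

$349.56

Provincial Income Tax (S): taxable = $15,930.00 − 2×$600.00 = $14,730.00
  $1,355.20 + 20.2% × ($14,730.00 − $13,600.00) = $1,355.20 + 20.2% × $1,130.00 = $1,583.46
Provincial Income Tax (M): taxable = $15,930.00 − 2×$600.00 = $14,730.00
  $932.16 + 19.51% × ($14,730.00 − $9,600.00) = $932.16 + 19.51% × $5,130.00 = $1,933.02
Difference: |$1,583.46 − $1,933.02| = $349.56 (higher under M)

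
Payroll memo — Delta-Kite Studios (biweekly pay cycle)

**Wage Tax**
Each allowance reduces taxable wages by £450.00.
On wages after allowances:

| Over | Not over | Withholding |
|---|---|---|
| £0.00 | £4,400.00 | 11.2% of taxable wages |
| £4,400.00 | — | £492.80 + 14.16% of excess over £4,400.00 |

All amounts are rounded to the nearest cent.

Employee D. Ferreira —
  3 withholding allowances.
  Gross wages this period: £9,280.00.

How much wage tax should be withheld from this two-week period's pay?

Wage Tax: taxable = £9,280.00 − 3×£450.00 = £7,930.00
  £492.80 + 14.16% × (£7,930.00 − £4,400.00) = £492.80 + 14.16% × £3,530.00 = £992.65

£992.65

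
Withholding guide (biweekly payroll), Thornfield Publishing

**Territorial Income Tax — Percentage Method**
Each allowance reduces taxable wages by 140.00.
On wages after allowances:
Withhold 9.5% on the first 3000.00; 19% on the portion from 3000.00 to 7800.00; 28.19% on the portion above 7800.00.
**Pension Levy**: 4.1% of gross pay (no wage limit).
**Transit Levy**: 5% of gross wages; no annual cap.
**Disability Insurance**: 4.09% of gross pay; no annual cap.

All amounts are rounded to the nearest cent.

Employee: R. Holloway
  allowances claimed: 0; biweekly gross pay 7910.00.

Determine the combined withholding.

2271.34

Territorial Income Tax: taxable = 7910.00
  1197.00 + 28.19% × (7910.00 − 7800.00) = 1197.00 + 28.19% × 110.00 = 1228.01
Pension Levy: 4.1% × 7910.00 = 324.31
Transit Levy: 5% × 7910.00 = 395.50
Disability Insurance: 4.09% × 7910.00 = 323.52
Total: 1228.01 + 324.31 + 395.50 + 323.52 = 2271.34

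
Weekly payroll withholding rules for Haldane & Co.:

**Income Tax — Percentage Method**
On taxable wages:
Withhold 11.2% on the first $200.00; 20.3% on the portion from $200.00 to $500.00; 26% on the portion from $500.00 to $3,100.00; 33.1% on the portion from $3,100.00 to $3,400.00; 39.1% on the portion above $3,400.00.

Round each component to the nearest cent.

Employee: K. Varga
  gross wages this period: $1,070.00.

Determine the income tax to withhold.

$231.50

Income Tax: taxable = $1,070.00
  $83.30 + 26% × ($1,070.00 − $500.00) = $83.30 + 26% × $570.00 = $231.50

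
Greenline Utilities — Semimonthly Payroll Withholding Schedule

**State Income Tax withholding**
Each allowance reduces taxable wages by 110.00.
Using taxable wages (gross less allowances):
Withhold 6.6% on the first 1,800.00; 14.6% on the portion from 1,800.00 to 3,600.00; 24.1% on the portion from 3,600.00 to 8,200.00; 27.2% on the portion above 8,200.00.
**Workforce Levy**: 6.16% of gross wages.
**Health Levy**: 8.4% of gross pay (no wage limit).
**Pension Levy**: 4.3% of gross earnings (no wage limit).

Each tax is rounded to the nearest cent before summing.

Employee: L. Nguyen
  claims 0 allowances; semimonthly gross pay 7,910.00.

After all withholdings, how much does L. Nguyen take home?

State Income Tax: taxable = 7,910.00
  381.60 + 24.1% × (7,910.00 − 3,600.00) = 381.60 + 24.1% × 4,310.00 = 1,420.31
Workforce Levy: 6.16% × 7,910.00 = 487.26
Health Levy: 8.4% × 7,910.00 = 664.44
Pension Levy: 4.3% × 7,910.00 = 340.13
Total withheld: 1,420.31 + 487.26 + 664.44 + 340.13 = 2,912.14
Net pay: 7,910.00 − 2,912.14 = 4,997.86

4,997.86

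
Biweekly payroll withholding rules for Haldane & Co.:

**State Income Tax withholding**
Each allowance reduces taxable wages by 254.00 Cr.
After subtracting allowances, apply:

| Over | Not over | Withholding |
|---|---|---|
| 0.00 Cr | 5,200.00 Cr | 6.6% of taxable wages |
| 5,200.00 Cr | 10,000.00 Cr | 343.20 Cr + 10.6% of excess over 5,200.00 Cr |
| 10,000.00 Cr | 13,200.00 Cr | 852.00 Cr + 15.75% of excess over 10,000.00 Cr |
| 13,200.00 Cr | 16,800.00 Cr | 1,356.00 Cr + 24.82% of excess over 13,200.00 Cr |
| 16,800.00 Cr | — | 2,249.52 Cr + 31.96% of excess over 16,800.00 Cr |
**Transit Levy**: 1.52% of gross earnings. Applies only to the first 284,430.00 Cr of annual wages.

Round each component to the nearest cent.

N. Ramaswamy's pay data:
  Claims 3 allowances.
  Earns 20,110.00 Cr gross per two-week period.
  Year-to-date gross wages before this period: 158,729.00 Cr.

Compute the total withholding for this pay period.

3,369.53 Cr

State Income Tax: taxable = 20,110.00 Cr − 3×254.00 Cr = 19,348.00 Cr
  2,249.52 Cr + 31.96% × (19,348.00 Cr − 16,800.00 Cr) = 2,249.52 Cr + 31.96% × 2,548.00 Cr = 3,063.86 Cr
Transit Levy: 1.52% × 20,110.00 Cr = 305.67 Cr
Total: 3,063.86 Cr + 305.67 Cr = 3,369.53 Cr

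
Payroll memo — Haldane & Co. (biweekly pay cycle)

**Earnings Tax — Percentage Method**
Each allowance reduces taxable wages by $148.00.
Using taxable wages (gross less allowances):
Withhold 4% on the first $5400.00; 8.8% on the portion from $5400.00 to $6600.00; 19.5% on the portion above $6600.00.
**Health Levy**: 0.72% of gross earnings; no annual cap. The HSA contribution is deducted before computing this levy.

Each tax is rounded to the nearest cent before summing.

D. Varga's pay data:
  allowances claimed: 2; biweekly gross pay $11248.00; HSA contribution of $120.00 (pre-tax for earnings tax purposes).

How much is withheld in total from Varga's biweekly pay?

$1226.96

Earnings Tax: taxable = $11248.00 − $120.00 − 2×$148.00 = $10832.00
  $321.60 + 19.5% × ($10832.00 − $6600.00) = $321.60 + 19.5% × $4232.00 = $1146.84
Health Levy: 0.72% × $11128.00 = $80.12
Total: $1146.84 + $80.12 = $1226.96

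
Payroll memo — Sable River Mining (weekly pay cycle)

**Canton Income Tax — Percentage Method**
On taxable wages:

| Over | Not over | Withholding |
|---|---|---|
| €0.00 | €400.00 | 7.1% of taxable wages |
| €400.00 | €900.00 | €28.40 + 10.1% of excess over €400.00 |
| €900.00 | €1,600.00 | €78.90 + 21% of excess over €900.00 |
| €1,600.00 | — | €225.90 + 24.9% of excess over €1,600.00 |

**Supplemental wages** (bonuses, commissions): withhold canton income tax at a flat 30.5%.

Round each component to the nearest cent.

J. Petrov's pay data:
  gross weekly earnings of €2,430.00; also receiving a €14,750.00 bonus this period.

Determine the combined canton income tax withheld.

Canton Income Tax: taxable = €2,430.00
  €225.90 + 24.9% × (€2,430.00 − €1,600.00) = €225.90 + 24.9% × €830.00 = €432.57
Supplemental (30.5% flat on bonus): 30.5% × €14,750.00 = €4,498.75
Total canton income tax: €432.57 + €4,498.75 = €4,931.32

€4,931.32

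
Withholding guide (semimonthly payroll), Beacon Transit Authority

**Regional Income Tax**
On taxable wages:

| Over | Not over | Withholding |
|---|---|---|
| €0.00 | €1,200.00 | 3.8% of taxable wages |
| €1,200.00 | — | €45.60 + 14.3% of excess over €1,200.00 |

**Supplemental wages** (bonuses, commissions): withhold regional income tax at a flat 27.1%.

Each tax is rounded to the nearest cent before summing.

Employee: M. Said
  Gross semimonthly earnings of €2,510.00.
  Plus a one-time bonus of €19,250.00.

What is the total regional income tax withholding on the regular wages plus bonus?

Regional Income Tax: taxable = €2,510.00
  €45.60 + 14.3% × (€2,510.00 − €1,200.00) = €45.60 + 14.3% × €1,310.00 = €232.93
Supplemental (27.1% flat on bonus): 27.1% × €19,250.00 = €5,216.75
Total regional income tax: €232.93 + €5,216.75 = €5,449.68

€5,449.68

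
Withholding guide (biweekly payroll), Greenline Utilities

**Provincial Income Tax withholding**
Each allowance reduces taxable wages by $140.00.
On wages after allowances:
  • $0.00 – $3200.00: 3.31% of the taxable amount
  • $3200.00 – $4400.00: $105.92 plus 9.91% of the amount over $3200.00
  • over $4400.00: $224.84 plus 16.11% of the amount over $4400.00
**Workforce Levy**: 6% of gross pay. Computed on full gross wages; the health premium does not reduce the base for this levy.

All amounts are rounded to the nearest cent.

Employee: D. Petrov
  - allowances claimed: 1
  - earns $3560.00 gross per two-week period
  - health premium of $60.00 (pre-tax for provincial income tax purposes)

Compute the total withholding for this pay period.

$335.38

Provincial Income Tax: taxable = $3560.00 − $60.00 − 1×$140.00 = $3360.00
  $105.92 + 9.91% × ($3360.00 − $3200.00) = $105.92 + 9.91% × $160.00 = $121.78
Workforce Levy: 6% × $3560.00 = $213.60
Total: $121.78 + $213.60 = $335.38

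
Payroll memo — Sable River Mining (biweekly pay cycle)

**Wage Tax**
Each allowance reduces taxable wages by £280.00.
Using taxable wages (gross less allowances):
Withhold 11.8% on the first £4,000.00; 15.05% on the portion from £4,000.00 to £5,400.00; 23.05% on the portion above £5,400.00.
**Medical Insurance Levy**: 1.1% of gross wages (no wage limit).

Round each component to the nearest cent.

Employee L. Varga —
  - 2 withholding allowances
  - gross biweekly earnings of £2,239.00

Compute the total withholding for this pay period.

£222.75

Wage Tax: taxable = £2,239.00 − 2×£280.00 = £1,679.00
  11.8% × £1,679.00 = £198.12
Medical Insurance Levy: 1.1% × £2,239.00 = £24.63
Total: £198.12 + £24.63 = £222.75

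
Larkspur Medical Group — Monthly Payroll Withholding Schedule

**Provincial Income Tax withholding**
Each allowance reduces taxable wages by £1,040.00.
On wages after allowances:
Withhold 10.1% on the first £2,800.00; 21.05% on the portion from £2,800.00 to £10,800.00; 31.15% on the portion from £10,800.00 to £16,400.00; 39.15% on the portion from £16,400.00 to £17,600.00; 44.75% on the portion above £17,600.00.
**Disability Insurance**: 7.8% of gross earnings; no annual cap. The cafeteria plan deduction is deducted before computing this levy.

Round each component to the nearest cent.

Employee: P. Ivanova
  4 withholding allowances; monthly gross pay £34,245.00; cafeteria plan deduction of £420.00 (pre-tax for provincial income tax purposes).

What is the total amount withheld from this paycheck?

Provincial Income Tax: taxable = £34,245.00 − £420.00 − 4×£1,040.00 = £29,665.00
  £4,181.00 + 44.75% × (£29,665.00 − £17,600.00) = £4,181.00 + 44.75% × £12,065.00 = £9,580.09
Disability Insurance: 7.8% × £33,825.00 = £2,638.35
Total: £9,580.09 + £2,638.35 = £12,218.44

£12,218.44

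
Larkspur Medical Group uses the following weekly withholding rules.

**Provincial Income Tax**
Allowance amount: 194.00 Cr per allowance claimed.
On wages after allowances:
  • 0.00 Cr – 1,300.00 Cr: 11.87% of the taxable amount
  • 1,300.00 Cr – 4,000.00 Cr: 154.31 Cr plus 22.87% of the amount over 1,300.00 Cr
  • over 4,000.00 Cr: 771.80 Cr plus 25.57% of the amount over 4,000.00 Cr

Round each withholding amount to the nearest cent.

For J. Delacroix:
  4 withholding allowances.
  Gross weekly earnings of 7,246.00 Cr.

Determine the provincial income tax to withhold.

Provincial Income Tax: taxable = 7,246.00 Cr − 4×194.00 Cr = 6,470.00 Cr
  771.80 Cr + 25.57% × (6,470.00 Cr − 4,000.00 Cr) = 771.80 Cr + 25.57% × 2,470.00 Cr = 1,403.38 Cr

1,403.38 Cr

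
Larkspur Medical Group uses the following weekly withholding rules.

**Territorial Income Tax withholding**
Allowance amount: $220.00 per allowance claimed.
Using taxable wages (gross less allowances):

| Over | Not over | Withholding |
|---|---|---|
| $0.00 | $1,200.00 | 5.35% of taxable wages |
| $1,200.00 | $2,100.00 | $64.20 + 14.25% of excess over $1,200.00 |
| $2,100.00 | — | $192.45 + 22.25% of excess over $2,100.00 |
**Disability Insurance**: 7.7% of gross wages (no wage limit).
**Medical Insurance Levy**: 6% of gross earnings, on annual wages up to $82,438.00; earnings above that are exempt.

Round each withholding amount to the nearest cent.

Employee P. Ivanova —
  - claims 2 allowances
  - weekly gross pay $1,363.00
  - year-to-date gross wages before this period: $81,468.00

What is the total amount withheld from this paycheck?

Territorial Income Tax: taxable = $1,363.00 − 2×$220.00 = $923.00
  5.35% × $923.00 = $49.38
Disability Insurance: 7.7% × $1,363.00 = $104.95
Medical Insurance Levy: cap $82,438.00 − YTD $81,468.00 = $970.00 subject; 6% × $970.00 = $58.20
Total: $49.38 + $104.95 + $58.20 = $212.53

$212.53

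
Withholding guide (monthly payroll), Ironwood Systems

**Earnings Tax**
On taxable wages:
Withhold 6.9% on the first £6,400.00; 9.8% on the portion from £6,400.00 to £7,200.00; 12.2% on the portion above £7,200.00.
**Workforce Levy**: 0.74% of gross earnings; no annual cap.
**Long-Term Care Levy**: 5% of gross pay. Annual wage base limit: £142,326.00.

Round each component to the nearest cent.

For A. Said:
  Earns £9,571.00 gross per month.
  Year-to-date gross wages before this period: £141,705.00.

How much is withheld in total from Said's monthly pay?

£911.14

Earnings Tax: taxable = £9,571.00
  £520.00 + 12.2% × (£9,571.00 − £7,200.00) = £520.00 + 12.2% × £2,371.00 = £809.26
Workforce Levy: 0.74% × £9,571.00 = £70.83
Long-Term Care Levy: cap £142,326.00 − YTD £141,705.00 = £621.00 subject; 5% × £621.00 = £31.05
Total: £809.26 + £70.83 + £31.05 = £911.14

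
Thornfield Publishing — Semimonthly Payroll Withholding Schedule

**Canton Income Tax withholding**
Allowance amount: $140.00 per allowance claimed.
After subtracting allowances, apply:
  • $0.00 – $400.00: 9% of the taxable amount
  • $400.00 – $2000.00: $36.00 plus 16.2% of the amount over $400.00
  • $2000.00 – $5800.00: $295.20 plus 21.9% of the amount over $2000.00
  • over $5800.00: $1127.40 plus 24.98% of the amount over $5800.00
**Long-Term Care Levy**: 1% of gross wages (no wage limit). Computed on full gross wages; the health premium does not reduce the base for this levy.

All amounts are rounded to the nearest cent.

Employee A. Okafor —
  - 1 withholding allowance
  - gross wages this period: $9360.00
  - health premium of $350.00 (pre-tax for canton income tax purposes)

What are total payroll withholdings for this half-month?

$1987.89

Canton Income Tax: taxable = $9360.00 − $350.00 − 1×$140.00 = $8870.00
  $1127.40 + 24.98% × ($8870.00 − $5800.00) = $1127.40 + 24.98% × $3070.00 = $1894.29
Long-Term Care Levy: 1% × $9360.00 = $93.60
Total: $1894.29 + $93.60 = $1987.89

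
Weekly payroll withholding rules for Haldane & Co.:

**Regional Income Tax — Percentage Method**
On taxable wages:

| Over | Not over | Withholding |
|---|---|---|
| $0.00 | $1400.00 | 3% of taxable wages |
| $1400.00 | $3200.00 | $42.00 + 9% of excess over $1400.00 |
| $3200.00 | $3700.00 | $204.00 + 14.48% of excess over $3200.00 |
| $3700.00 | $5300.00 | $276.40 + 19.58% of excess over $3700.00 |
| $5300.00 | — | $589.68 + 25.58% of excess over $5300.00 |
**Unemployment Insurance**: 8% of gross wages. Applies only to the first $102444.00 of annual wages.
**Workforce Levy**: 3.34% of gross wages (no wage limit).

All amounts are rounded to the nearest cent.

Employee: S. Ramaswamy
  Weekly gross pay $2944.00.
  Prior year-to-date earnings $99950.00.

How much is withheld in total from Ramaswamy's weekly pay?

Regional Income Tax: taxable = $2944.00
  $42.00 + 9% × ($2944.00 − $1400.00) = $42.00 + 9% × $1544.00 = $180.96
Unemployment Insurance: cap $102444.00 − YTD $99950.00 = $2494.00 subject; 8% × $2494.00 = $199.52
Workforce Levy: 3.34% × $2944.00 = $98.33
Total: $180.96 + $199.52 + $98.33 = $478.81

$478.81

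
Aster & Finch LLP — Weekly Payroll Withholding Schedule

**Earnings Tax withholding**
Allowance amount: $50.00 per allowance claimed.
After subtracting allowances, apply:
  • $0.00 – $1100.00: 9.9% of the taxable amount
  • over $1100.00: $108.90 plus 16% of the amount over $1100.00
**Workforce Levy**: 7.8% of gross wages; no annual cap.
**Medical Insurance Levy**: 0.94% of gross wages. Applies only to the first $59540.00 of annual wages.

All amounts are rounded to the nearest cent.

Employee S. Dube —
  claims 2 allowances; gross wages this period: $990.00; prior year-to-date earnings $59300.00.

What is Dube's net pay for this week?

Earnings Tax: taxable = $990.00 − 2×$50.00 = $890.00
  9.9% × $890.00 = $88.11
Workforce Levy: 7.8% × $990.00 = $77.22
Medical Insurance Levy: cap $59540.00 − YTD $59300.00 = $240.00 subject; 0.94% × $240.00 = $2.26
Total withheld: $88.11 + $77.22 + $2.26 = $167.59
Net pay: $990.00 − $167.59 = $822.41

$822.41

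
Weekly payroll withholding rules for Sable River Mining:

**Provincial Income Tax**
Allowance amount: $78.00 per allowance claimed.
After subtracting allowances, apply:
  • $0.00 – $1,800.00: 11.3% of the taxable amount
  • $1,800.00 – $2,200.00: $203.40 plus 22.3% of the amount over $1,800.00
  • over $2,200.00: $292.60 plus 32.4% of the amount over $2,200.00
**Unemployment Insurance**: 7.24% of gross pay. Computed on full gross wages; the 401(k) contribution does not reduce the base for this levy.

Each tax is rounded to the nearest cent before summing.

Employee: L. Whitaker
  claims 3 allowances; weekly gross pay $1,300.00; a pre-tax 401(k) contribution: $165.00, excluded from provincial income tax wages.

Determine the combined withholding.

Provincial Income Tax: taxable = $1,300.00 − $165.00 − 3×$78.00 = $901.00
  11.3% × $901.00 = $101.81
Unemployment Insurance: 7.24% × $1,300.00 = $94.12
Total: $101.81 + $94.12 = $195.93

$195.93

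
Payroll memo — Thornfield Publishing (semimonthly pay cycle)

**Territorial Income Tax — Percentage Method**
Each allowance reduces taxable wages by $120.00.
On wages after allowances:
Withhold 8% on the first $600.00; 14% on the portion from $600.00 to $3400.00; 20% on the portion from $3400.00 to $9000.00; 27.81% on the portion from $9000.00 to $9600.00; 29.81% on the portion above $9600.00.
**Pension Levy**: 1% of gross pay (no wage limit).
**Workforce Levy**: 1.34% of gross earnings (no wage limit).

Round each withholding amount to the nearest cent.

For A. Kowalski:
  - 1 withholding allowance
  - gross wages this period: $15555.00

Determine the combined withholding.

Territorial Income Tax: taxable = $15555.00 − 1×$120.00 = $15435.00
  $1726.86 + 29.81% × ($15435.00 − $9600.00) = $1726.86 + 29.81% × $5835.00 = $3466.27
Pension Levy: 1% × $15555.00 = $155.55
Workforce Levy: 1.34% × $15555.00 = $208.44
Total: $3466.27 + $155.55 + $208.44 = $3830.26

$3830.26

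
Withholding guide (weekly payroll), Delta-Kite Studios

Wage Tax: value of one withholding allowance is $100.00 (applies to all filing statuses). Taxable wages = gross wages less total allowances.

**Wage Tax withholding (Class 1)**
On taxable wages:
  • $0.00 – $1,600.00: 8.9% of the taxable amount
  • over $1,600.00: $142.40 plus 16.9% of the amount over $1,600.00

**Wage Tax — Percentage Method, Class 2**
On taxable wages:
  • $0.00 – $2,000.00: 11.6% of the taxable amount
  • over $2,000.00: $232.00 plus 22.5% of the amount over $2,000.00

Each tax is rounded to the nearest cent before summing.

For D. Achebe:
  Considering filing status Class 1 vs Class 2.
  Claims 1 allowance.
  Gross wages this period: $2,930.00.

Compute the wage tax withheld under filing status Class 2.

Wage Tax (Class 2): taxable = $2,930.00 − 1×$100.00 = $2,830.00
  $232.00 + 22.5% × ($2,830.00 − $2,000.00) = $232.00 + 22.5% × $830.00 = $418.75

$418.75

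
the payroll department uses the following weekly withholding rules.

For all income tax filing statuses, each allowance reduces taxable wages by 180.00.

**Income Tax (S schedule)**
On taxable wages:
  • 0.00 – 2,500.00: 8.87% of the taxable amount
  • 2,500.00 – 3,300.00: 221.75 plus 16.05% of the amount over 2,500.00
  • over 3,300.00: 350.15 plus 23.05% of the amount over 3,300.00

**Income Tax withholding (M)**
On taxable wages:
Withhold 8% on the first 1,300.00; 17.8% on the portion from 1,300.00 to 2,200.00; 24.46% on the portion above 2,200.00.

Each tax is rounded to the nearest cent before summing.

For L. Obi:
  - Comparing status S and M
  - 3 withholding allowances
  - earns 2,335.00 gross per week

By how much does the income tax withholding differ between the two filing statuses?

Income Tax (S): taxable = 2,335.00 − 3×180.00 = 1,795.00
  8.87% × 1,795.00 = 159.22
Income Tax (M): taxable = 2,335.00 − 3×180.00 = 1,795.00
  104.00 + 17.8% × (1,795.00 − 1,300.00) = 104.00 + 17.8% × 495.00 = 192.11
Difference: |159.22 − 192.11| = 32.89 (higher under M)

32.89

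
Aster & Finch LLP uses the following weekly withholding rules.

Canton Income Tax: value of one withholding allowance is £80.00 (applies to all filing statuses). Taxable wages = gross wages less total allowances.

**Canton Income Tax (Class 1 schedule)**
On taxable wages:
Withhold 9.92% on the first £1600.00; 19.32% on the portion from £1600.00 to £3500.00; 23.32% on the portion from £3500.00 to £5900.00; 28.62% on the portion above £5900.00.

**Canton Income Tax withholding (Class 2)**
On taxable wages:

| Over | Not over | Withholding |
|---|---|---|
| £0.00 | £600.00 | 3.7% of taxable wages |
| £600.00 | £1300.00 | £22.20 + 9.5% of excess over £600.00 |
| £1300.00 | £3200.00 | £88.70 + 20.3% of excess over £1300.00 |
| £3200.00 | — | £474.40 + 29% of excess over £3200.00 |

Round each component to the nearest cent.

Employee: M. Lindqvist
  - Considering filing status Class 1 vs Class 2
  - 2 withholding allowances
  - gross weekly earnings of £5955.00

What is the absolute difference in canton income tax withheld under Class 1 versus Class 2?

£165.96

Canton Income Tax (Class 1): taxable = £5955.00 − 2×£80.00 = £5795.00
  £525.80 + 23.32% × (£5795.00 − £3500.00) = £525.80 + 23.32% × £2295.00 = £1060.99
Canton Income Tax (Class 2): taxable = £5955.00 − 2×£80.00 = £5795.00
  £474.40 + 29% × (£5795.00 − £3200.00) = £474.40 + 29% × £2595.00 = £1226.95
Difference: |£1060.99 − £1226.95| = £165.96 (higher under Class 2)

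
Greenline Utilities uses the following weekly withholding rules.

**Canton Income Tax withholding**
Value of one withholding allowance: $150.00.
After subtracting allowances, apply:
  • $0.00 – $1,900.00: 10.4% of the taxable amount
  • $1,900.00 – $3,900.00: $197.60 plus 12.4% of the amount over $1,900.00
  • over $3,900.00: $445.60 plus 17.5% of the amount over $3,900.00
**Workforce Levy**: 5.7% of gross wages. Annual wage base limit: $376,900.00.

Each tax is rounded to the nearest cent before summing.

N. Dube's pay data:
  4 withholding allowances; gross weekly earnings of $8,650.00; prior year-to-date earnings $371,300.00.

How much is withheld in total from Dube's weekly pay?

Canton Income Tax: taxable = $8,650.00 − 4×$150.00 = $8,050.00
  $445.60 + 17.5% × ($8,050.00 − $3,900.00) = $445.60 + 17.5% × $4,150.00 = $1,171.85
Workforce Levy: cap $376,900.00 − YTD $371,300.00 = $5,600.00 subject; 5.7% × $5,600.00 = $319.20
Total: $1,171.85 + $319.20 = $1,491.05

$1,491.05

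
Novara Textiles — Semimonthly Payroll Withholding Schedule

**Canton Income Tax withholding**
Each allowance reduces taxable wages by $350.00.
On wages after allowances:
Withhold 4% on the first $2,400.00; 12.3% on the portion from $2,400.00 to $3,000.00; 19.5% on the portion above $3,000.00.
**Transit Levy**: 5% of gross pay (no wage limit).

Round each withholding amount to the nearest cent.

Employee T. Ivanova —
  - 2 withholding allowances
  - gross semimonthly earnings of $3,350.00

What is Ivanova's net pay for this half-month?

Canton Income Tax: taxable = $3,350.00 − 2×$350.00 = $2,650.00
  $96.00 + 12.3% × ($2,650.00 − $2,400.00) = $96.00 + 12.3% × $250.00 = $126.75
Transit Levy: 5% × $3,350.00 = $167.50
Total withheld: $126.75 + $167.50 = $294.25
Net pay: $3,350.00 − $294.25 = $3,055.75

$3,055.75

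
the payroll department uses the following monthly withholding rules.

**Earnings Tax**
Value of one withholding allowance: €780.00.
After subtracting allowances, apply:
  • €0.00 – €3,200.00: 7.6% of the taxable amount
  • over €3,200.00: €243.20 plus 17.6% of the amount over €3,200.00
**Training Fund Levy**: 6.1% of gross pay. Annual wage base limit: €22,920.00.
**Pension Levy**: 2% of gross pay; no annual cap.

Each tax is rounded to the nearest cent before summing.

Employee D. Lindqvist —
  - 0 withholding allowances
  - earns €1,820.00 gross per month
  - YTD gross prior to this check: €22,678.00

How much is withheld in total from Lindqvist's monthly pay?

Earnings Tax: taxable = €1,820.00
  7.6% × €1,820.00 = €138.32
Training Fund Levy: cap €22,920.00 − YTD €22,678.00 = €242.00 subject; 6.1% × €242.00 = €14.76
Pension Levy: 2% × €1,820.00 = €36.40
Total: €138.32 + €14.76 + €36.40 = €189.48

€189.48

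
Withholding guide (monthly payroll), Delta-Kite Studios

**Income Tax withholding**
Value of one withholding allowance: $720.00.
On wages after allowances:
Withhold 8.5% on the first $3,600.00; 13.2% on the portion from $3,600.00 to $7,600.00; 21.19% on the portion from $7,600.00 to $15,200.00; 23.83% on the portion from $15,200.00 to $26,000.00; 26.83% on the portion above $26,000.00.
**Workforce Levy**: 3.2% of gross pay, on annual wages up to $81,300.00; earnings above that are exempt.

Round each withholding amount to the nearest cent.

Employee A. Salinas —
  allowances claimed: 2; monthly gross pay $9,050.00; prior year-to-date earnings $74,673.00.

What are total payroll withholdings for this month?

$1,048.18

Income Tax: taxable = $9,050.00 − 2×$720.00 = $7,610.00
  $834.00 + 21.19% × ($7,610.00 − $7,600.00) = $834.00 + 21.19% × $10.00 = $836.12
Workforce Levy: cap $81,300.00 − YTD $74,673.00 = $6,627.00 subject; 3.2% × $6,627.00 = $212.06
Total: $836.12 + $212.06 = $1,048.18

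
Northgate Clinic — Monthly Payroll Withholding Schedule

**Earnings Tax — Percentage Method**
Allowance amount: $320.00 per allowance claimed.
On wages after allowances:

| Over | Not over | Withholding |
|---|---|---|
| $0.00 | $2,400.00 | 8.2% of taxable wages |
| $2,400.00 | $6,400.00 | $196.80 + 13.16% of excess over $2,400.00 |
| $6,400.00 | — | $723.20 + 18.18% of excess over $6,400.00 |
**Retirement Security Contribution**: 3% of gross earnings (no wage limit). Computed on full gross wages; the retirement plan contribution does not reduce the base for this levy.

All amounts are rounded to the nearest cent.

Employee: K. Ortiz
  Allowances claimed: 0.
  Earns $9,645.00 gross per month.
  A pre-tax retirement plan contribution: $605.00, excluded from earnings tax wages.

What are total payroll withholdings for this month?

Earnings Tax: taxable = $9,645.00 − $605.00 = $9,040.00
  $723.20 + 18.18% × ($9,040.00 − $6,400.00) = $723.20 + 18.18% × $2,640.00 = $1,203.15
Retirement Security Contribution: 3% × $9,645.00 = $289.35
Total: $1,203.15 + $289.35 = $1,492.50

$1,492.50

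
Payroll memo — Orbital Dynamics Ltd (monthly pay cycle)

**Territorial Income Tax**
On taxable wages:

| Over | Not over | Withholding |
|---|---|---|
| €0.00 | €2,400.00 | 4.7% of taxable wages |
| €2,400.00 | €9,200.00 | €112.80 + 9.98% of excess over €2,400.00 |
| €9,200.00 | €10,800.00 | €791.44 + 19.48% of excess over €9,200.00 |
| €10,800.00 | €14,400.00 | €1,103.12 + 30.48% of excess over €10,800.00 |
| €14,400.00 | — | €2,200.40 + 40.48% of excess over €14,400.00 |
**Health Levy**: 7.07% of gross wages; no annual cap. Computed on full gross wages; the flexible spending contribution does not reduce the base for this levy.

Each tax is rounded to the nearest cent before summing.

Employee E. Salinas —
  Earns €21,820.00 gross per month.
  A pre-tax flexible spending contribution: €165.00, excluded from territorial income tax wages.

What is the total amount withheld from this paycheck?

€6,679.89

Territorial Income Tax: taxable = €21,820.00 − €165.00 = €21,655.00
  €2,200.40 + 40.48% × (€21,655.00 − €14,400.00) = €2,200.40 + 40.48% × €7,255.00 = €5,137.22
Health Levy: 7.07% × €21,820.00 = €1,542.67
Total: €5,137.22 + €1,542.67 = €6,679.89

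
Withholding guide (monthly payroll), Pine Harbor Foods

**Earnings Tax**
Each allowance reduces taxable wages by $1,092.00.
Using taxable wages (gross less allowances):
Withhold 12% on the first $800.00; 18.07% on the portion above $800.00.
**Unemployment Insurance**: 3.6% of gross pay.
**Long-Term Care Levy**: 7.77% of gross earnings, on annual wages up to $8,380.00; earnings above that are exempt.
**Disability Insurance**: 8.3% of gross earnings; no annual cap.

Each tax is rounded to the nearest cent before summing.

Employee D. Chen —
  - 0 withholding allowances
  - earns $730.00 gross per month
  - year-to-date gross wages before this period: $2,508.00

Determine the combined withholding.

Earnings Tax: taxable = $730.00
  12% × $730.00 = $87.60
Unemployment Insurance: 3.6% × $730.00 = $26.28
Long-Term Care Levy: 7.77% × $730.00 = $56.72
Disability Insurance: 8.3% × $730.00 = $60.59
Total: $87.60 + $26.28 + $56.72 + $60.59 = $231.19

$231.19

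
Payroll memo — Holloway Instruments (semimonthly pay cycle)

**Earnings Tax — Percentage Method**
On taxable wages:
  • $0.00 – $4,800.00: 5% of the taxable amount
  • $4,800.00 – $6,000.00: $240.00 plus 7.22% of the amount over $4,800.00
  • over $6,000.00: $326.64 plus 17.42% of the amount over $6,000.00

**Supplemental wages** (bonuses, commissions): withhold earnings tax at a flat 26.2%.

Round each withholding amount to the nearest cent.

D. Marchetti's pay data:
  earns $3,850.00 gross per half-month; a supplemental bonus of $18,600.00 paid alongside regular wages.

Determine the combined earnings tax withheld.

Earnings Tax: taxable = $3,850.00
  5% × $3,850.00 = $192.50
Supplemental (26.2% flat on bonus): 26.2% × $18,600.00 = $4,873.20
Total earnings tax: $192.50 + $4,873.20 = $5,065.70

$5,065.70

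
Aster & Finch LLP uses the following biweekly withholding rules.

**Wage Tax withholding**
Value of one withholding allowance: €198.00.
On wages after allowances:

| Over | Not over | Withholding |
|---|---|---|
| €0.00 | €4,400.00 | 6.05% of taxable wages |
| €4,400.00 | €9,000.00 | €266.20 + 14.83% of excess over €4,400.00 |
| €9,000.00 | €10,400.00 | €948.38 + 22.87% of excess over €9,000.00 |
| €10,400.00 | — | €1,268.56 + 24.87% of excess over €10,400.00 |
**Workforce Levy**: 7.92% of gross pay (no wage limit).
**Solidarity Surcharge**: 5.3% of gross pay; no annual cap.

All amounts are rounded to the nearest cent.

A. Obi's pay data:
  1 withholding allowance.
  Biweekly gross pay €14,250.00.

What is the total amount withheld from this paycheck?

Wage Tax: taxable = €14,250.00 − 1×€198.00 = €14,052.00
  €1,268.56 + 24.87% × (€14,052.00 − €10,400.00) = €1,268.56 + 24.87% × €3,652.00 = €2,176.81
Workforce Levy: 7.92% × €14,250.00 = €1,128.60
Solidarity Surcharge: 5.3% × €14,250.00 = €755.25
Total: €2,176.81 + €1,128.60 + €755.25 = €4,060.66

€4,060.66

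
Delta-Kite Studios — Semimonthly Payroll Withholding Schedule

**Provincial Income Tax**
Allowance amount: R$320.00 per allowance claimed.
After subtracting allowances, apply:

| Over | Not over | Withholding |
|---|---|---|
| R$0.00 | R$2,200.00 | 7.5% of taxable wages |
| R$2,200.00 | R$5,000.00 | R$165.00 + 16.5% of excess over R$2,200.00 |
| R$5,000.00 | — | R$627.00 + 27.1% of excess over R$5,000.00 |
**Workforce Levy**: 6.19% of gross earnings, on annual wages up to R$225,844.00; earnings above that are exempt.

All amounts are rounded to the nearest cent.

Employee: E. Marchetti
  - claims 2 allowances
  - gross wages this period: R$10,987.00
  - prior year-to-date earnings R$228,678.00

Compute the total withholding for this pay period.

R$2,076.04

Provincial Income Tax: taxable = R$10,987.00 − 2×R$320.00 = R$10,347.00
  R$627.00 + 27.1% × (R$10,347.00 − R$5,000.00) = R$627.00 + 27.1% × R$5,347.00 = R$2,076.04
Workforce Levy: YTD R$228,678.00 ≥ cap R$225,844.00 → R$0.00
Total: R$2,076.04 + R$0.00 = R$2,076.04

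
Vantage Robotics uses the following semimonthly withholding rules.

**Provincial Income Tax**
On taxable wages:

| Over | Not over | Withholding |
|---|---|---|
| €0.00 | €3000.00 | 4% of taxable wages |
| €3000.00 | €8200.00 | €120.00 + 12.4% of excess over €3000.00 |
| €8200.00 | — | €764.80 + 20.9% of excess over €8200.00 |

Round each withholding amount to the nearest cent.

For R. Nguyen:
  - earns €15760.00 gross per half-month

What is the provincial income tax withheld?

€2344.84

Provincial Income Tax: taxable = €15760.00
  €764.80 + 20.9% × (€15760.00 − €8200.00) = €764.80 + 20.9% × €7560.00 = €2344.84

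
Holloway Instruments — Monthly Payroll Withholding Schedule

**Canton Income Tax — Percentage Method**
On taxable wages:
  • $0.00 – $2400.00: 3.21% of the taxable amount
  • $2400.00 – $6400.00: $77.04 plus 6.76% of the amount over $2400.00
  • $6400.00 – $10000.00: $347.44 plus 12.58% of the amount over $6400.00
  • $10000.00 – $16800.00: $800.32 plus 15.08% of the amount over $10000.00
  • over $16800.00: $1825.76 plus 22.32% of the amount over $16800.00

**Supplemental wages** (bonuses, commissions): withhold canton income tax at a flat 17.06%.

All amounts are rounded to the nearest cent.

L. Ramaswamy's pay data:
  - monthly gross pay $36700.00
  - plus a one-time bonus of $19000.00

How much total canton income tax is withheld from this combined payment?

Canton Income Tax: taxable = $36700.00
  $1825.76 + 22.32% × ($36700.00 − $16800.00) = $1825.76 + 22.32% × $19900.00 = $6267.44
Supplemental (17.06% flat on bonus): 17.06% × $19000.00 = $3241.40
Total canton income tax: $6267.44 + $3241.40 = $9508.84

$9508.84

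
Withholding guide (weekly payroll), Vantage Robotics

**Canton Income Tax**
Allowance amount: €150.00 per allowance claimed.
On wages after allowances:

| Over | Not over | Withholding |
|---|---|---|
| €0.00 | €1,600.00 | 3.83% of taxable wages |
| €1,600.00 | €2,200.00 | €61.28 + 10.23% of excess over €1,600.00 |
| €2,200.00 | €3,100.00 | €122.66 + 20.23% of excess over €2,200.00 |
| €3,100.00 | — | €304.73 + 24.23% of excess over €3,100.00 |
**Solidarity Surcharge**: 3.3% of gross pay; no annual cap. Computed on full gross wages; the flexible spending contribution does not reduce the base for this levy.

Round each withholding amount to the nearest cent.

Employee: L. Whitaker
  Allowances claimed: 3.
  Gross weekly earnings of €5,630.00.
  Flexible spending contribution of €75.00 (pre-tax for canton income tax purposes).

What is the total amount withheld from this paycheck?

€976.33

Canton Income Tax: taxable = €5,630.00 − €75.00 − 3×€150.00 = €5,105.00
  €304.73 + 24.23% × (€5,105.00 − €3,100.00) = €304.73 + 24.23% × €2,005.00 = €790.54
Solidarity Surcharge: 3.3% × €5,630.00 = €185.79
Total: €790.54 + €185.79 = €976.33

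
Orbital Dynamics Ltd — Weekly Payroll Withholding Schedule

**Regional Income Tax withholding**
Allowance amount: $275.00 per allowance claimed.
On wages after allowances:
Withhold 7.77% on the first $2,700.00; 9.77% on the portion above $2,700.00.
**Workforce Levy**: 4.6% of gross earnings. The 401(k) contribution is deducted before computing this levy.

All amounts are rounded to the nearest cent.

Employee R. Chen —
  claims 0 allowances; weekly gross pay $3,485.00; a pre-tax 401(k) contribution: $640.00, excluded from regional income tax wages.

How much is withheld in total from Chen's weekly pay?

Regional Income Tax: taxable = $3,485.00 − $640.00 = $2,845.00
  $209.79 + 9.77% × ($2,845.00 − $2,700.00) = $209.79 + 9.77% × $145.00 = $223.96
Workforce Levy: 4.6% × $2,845.00 = $130.87
Total: $223.96 + $130.87 = $354.83

$354.83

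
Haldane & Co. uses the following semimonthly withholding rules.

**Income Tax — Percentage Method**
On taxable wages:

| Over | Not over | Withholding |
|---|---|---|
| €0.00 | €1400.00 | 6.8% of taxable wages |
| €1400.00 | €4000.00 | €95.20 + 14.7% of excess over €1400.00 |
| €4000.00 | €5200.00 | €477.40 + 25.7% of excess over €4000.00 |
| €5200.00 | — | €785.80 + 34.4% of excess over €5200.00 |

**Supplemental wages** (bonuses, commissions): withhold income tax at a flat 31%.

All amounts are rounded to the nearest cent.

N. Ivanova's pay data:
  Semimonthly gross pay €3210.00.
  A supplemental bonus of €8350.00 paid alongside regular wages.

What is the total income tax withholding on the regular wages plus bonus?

€2949.77

Income Tax: taxable = €3210.00
  €95.20 + 14.7% × (€3210.00 − €1400.00) = €95.20 + 14.7% × €1810.00 = €361.27
Supplemental (31% flat on bonus): 31% × €8350.00 = €2588.50
Total income tax: €361.27 + €2588.50 = €2949.77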